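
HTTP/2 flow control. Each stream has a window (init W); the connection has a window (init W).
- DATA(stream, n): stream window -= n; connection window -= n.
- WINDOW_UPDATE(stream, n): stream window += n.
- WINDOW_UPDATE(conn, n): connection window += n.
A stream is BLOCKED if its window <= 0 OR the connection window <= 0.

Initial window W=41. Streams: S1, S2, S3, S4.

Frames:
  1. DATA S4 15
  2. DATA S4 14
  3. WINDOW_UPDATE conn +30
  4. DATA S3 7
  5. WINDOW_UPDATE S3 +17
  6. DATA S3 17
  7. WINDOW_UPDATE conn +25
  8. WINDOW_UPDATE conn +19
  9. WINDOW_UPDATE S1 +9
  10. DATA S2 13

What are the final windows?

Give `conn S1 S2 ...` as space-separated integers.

Op 1: conn=26 S1=41 S2=41 S3=41 S4=26 blocked=[]
Op 2: conn=12 S1=41 S2=41 S3=41 S4=12 blocked=[]
Op 3: conn=42 S1=41 S2=41 S3=41 S4=12 blocked=[]
Op 4: conn=35 S1=41 S2=41 S3=34 S4=12 blocked=[]
Op 5: conn=35 S1=41 S2=41 S3=51 S4=12 blocked=[]
Op 6: conn=18 S1=41 S2=41 S3=34 S4=12 blocked=[]
Op 7: conn=43 S1=41 S2=41 S3=34 S4=12 blocked=[]
Op 8: conn=62 S1=41 S2=41 S3=34 S4=12 blocked=[]
Op 9: conn=62 S1=50 S2=41 S3=34 S4=12 blocked=[]
Op 10: conn=49 S1=50 S2=28 S3=34 S4=12 blocked=[]

Answer: 49 50 28 34 12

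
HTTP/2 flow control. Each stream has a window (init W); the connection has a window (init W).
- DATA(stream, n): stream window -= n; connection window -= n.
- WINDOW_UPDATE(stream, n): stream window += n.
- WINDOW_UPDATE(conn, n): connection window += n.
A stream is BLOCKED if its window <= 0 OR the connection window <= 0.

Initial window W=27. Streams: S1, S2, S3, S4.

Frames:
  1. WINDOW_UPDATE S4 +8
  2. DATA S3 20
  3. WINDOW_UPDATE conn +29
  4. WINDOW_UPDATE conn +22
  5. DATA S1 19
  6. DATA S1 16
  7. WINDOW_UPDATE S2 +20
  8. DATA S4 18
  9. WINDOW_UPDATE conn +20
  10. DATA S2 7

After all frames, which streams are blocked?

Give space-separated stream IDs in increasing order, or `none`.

Answer: S1

Derivation:
Op 1: conn=27 S1=27 S2=27 S3=27 S4=35 blocked=[]
Op 2: conn=7 S1=27 S2=27 S3=7 S4=35 blocked=[]
Op 3: conn=36 S1=27 S2=27 S3=7 S4=35 blocked=[]
Op 4: conn=58 S1=27 S2=27 S3=7 S4=35 blocked=[]
Op 5: conn=39 S1=8 S2=27 S3=7 S4=35 blocked=[]
Op 6: conn=23 S1=-8 S2=27 S3=7 S4=35 blocked=[1]
Op 7: conn=23 S1=-8 S2=47 S3=7 S4=35 blocked=[1]
Op 8: conn=5 S1=-8 S2=47 S3=7 S4=17 blocked=[1]
Op 9: conn=25 S1=-8 S2=47 S3=7 S4=17 blocked=[1]
Op 10: conn=18 S1=-8 S2=40 S3=7 S4=17 blocked=[1]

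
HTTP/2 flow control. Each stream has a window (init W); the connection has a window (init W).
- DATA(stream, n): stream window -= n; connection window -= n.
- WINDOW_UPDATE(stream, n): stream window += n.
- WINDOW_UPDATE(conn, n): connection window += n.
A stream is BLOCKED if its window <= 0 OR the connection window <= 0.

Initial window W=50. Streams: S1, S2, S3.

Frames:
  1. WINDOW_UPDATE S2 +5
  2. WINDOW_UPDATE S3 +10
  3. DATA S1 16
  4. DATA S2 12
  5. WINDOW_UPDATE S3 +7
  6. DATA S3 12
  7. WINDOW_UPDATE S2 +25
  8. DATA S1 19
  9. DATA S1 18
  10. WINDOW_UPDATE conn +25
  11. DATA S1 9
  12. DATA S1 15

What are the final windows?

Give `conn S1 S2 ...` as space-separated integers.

Op 1: conn=50 S1=50 S2=55 S3=50 blocked=[]
Op 2: conn=50 S1=50 S2=55 S3=60 blocked=[]
Op 3: conn=34 S1=34 S2=55 S3=60 blocked=[]
Op 4: conn=22 S1=34 S2=43 S3=60 blocked=[]
Op 5: conn=22 S1=34 S2=43 S3=67 blocked=[]
Op 6: conn=10 S1=34 S2=43 S3=55 blocked=[]
Op 7: conn=10 S1=34 S2=68 S3=55 blocked=[]
Op 8: conn=-9 S1=15 S2=68 S3=55 blocked=[1, 2, 3]
Op 9: conn=-27 S1=-3 S2=68 S3=55 blocked=[1, 2, 3]
Op 10: conn=-2 S1=-3 S2=68 S3=55 blocked=[1, 2, 3]
Op 11: conn=-11 S1=-12 S2=68 S3=55 blocked=[1, 2, 3]
Op 12: conn=-26 S1=-27 S2=68 S3=55 blocked=[1, 2, 3]

Answer: -26 -27 68 55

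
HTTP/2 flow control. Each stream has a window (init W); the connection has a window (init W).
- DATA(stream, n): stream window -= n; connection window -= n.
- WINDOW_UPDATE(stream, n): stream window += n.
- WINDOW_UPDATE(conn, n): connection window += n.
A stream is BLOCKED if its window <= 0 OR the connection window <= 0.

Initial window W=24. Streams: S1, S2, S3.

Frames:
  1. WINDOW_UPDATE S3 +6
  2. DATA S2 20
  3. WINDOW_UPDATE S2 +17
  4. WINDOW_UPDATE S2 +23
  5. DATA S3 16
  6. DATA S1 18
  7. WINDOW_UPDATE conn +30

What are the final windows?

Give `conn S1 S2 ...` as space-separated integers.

Answer: 0 6 44 14

Derivation:
Op 1: conn=24 S1=24 S2=24 S3=30 blocked=[]
Op 2: conn=4 S1=24 S2=4 S3=30 blocked=[]
Op 3: conn=4 S1=24 S2=21 S3=30 blocked=[]
Op 4: conn=4 S1=24 S2=44 S3=30 blocked=[]
Op 5: conn=-12 S1=24 S2=44 S3=14 blocked=[1, 2, 3]
Op 6: conn=-30 S1=6 S2=44 S3=14 blocked=[1, 2, 3]
Op 7: conn=0 S1=6 S2=44 S3=14 blocked=[1, 2, 3]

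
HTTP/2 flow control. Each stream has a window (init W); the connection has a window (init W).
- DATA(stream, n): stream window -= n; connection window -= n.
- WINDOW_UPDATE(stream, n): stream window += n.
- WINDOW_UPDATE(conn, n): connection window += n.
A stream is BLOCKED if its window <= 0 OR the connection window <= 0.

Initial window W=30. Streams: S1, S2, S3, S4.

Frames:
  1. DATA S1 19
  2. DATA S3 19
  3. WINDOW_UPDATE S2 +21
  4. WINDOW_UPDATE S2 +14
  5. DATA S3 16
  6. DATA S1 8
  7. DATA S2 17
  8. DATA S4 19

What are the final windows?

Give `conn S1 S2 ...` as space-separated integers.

Answer: -68 3 48 -5 11

Derivation:
Op 1: conn=11 S1=11 S2=30 S3=30 S4=30 blocked=[]
Op 2: conn=-8 S1=11 S2=30 S3=11 S4=30 blocked=[1, 2, 3, 4]
Op 3: conn=-8 S1=11 S2=51 S3=11 S4=30 blocked=[1, 2, 3, 4]
Op 4: conn=-8 S1=11 S2=65 S3=11 S4=30 blocked=[1, 2, 3, 4]
Op 5: conn=-24 S1=11 S2=65 S3=-5 S4=30 blocked=[1, 2, 3, 4]
Op 6: conn=-32 S1=3 S2=65 S3=-5 S4=30 blocked=[1, 2, 3, 4]
Op 7: conn=-49 S1=3 S2=48 S3=-5 S4=30 blocked=[1, 2, 3, 4]
Op 8: conn=-68 S1=3 S2=48 S3=-5 S4=11 blocked=[1, 2, 3, 4]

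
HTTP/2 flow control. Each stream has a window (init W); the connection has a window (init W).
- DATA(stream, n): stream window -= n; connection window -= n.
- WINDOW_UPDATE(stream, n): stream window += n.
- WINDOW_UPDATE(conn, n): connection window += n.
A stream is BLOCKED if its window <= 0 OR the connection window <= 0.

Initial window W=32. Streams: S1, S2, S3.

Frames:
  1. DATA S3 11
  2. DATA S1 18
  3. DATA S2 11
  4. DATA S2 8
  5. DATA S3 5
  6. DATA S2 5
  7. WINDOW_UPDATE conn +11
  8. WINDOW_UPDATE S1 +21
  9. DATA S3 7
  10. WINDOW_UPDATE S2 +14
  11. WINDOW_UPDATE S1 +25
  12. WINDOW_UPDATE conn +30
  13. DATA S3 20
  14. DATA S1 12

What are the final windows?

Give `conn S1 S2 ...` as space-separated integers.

Answer: -24 48 22 -11

Derivation:
Op 1: conn=21 S1=32 S2=32 S3=21 blocked=[]
Op 2: conn=3 S1=14 S2=32 S3=21 blocked=[]
Op 3: conn=-8 S1=14 S2=21 S3=21 blocked=[1, 2, 3]
Op 4: conn=-16 S1=14 S2=13 S3=21 blocked=[1, 2, 3]
Op 5: conn=-21 S1=14 S2=13 S3=16 blocked=[1, 2, 3]
Op 6: conn=-26 S1=14 S2=8 S3=16 blocked=[1, 2, 3]
Op 7: conn=-15 S1=14 S2=8 S3=16 blocked=[1, 2, 3]
Op 8: conn=-15 S1=35 S2=8 S3=16 blocked=[1, 2, 3]
Op 9: conn=-22 S1=35 S2=8 S3=9 blocked=[1, 2, 3]
Op 10: conn=-22 S1=35 S2=22 S3=9 blocked=[1, 2, 3]
Op 11: conn=-22 S1=60 S2=22 S3=9 blocked=[1, 2, 3]
Op 12: conn=8 S1=60 S2=22 S3=9 blocked=[]
Op 13: conn=-12 S1=60 S2=22 S3=-11 blocked=[1, 2, 3]
Op 14: conn=-24 S1=48 S2=22 S3=-11 blocked=[1, 2, 3]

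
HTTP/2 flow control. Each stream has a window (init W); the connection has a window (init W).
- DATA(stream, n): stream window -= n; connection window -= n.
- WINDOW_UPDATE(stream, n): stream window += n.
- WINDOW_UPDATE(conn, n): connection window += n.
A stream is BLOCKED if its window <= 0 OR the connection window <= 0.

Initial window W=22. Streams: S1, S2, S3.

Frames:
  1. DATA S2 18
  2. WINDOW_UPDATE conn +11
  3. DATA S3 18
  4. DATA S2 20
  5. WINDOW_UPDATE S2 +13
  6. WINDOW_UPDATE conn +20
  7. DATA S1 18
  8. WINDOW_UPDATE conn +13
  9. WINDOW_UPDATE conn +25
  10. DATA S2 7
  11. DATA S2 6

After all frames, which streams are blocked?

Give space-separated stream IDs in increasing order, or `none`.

Answer: S2

Derivation:
Op 1: conn=4 S1=22 S2=4 S3=22 blocked=[]
Op 2: conn=15 S1=22 S2=4 S3=22 blocked=[]
Op 3: conn=-3 S1=22 S2=4 S3=4 blocked=[1, 2, 3]
Op 4: conn=-23 S1=22 S2=-16 S3=4 blocked=[1, 2, 3]
Op 5: conn=-23 S1=22 S2=-3 S3=4 blocked=[1, 2, 3]
Op 6: conn=-3 S1=22 S2=-3 S3=4 blocked=[1, 2, 3]
Op 7: conn=-21 S1=4 S2=-3 S3=4 blocked=[1, 2, 3]
Op 8: conn=-8 S1=4 S2=-3 S3=4 blocked=[1, 2, 3]
Op 9: conn=17 S1=4 S2=-3 S3=4 blocked=[2]
Op 10: conn=10 S1=4 S2=-10 S3=4 blocked=[2]
Op 11: conn=4 S1=4 S2=-16 S3=4 blocked=[2]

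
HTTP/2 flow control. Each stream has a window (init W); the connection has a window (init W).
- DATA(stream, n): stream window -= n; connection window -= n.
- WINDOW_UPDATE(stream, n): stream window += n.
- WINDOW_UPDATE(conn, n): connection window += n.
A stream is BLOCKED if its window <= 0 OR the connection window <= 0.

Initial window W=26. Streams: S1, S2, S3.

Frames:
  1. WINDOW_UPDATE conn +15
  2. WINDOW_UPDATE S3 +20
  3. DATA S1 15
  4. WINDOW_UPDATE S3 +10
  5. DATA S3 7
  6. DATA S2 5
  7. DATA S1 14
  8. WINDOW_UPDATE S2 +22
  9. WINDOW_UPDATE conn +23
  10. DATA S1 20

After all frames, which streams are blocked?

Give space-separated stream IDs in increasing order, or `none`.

Op 1: conn=41 S1=26 S2=26 S3=26 blocked=[]
Op 2: conn=41 S1=26 S2=26 S3=46 blocked=[]
Op 3: conn=26 S1=11 S2=26 S3=46 blocked=[]
Op 4: conn=26 S1=11 S2=26 S3=56 blocked=[]
Op 5: conn=19 S1=11 S2=26 S3=49 blocked=[]
Op 6: conn=14 S1=11 S2=21 S3=49 blocked=[]
Op 7: conn=0 S1=-3 S2=21 S3=49 blocked=[1, 2, 3]
Op 8: conn=0 S1=-3 S2=43 S3=49 blocked=[1, 2, 3]
Op 9: conn=23 S1=-3 S2=43 S3=49 blocked=[1]
Op 10: conn=3 S1=-23 S2=43 S3=49 blocked=[1]

Answer: S1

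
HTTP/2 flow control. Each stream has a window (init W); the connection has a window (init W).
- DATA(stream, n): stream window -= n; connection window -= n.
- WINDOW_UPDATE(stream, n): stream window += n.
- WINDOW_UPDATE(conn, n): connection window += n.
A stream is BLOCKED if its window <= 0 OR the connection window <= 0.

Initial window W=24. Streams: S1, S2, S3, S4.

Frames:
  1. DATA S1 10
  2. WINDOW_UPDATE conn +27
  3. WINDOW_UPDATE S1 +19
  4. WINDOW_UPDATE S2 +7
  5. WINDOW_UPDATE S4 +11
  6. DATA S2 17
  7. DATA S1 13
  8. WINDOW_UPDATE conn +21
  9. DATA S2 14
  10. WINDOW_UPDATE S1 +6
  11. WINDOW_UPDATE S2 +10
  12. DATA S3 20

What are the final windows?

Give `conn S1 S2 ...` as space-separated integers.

Op 1: conn=14 S1=14 S2=24 S3=24 S4=24 blocked=[]
Op 2: conn=41 S1=14 S2=24 S3=24 S4=24 blocked=[]
Op 3: conn=41 S1=33 S2=24 S3=24 S4=24 blocked=[]
Op 4: conn=41 S1=33 S2=31 S3=24 S4=24 blocked=[]
Op 5: conn=41 S1=33 S2=31 S3=24 S4=35 blocked=[]
Op 6: conn=24 S1=33 S2=14 S3=24 S4=35 blocked=[]
Op 7: conn=11 S1=20 S2=14 S3=24 S4=35 blocked=[]
Op 8: conn=32 S1=20 S2=14 S3=24 S4=35 blocked=[]
Op 9: conn=18 S1=20 S2=0 S3=24 S4=35 blocked=[2]
Op 10: conn=18 S1=26 S2=0 S3=24 S4=35 blocked=[2]
Op 11: conn=18 S1=26 S2=10 S3=24 S4=35 blocked=[]
Op 12: conn=-2 S1=26 S2=10 S3=4 S4=35 blocked=[1, 2, 3, 4]

Answer: -2 26 10 4 35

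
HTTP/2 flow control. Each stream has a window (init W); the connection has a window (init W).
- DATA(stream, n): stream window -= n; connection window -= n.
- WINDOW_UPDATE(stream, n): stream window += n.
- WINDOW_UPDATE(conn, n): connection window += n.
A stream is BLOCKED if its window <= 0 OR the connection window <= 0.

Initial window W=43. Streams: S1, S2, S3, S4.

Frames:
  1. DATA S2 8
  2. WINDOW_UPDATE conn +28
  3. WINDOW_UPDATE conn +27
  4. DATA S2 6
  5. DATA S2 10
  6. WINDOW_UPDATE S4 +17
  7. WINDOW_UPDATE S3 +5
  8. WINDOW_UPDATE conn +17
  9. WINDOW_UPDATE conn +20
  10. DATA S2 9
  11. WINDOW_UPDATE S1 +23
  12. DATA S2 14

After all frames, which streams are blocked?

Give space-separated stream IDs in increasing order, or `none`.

Answer: S2

Derivation:
Op 1: conn=35 S1=43 S2=35 S3=43 S4=43 blocked=[]
Op 2: conn=63 S1=43 S2=35 S3=43 S4=43 blocked=[]
Op 3: conn=90 S1=43 S2=35 S3=43 S4=43 blocked=[]
Op 4: conn=84 S1=43 S2=29 S3=43 S4=43 blocked=[]
Op 5: conn=74 S1=43 S2=19 S3=43 S4=43 blocked=[]
Op 6: conn=74 S1=43 S2=19 S3=43 S4=60 blocked=[]
Op 7: conn=74 S1=43 S2=19 S3=48 S4=60 blocked=[]
Op 8: conn=91 S1=43 S2=19 S3=48 S4=60 blocked=[]
Op 9: conn=111 S1=43 S2=19 S3=48 S4=60 blocked=[]
Op 10: conn=102 S1=43 S2=10 S3=48 S4=60 blocked=[]
Op 11: conn=102 S1=66 S2=10 S3=48 S4=60 blocked=[]
Op 12: conn=88 S1=66 S2=-4 S3=48 S4=60 blocked=[2]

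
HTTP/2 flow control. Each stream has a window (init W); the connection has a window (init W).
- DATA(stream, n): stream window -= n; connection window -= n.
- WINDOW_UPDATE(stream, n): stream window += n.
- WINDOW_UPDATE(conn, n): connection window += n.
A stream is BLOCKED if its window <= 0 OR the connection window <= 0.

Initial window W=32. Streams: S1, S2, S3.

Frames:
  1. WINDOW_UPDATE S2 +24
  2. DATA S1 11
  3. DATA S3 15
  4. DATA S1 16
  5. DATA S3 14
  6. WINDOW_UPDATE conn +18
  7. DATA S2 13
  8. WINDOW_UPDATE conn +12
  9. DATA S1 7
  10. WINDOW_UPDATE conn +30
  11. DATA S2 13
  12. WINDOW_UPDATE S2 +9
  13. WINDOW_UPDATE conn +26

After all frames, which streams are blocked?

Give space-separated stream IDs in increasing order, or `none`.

Op 1: conn=32 S1=32 S2=56 S3=32 blocked=[]
Op 2: conn=21 S1=21 S2=56 S3=32 blocked=[]
Op 3: conn=6 S1=21 S2=56 S3=17 blocked=[]
Op 4: conn=-10 S1=5 S2=56 S3=17 blocked=[1, 2, 3]
Op 5: conn=-24 S1=5 S2=56 S3=3 blocked=[1, 2, 3]
Op 6: conn=-6 S1=5 S2=56 S3=3 blocked=[1, 2, 3]
Op 7: conn=-19 S1=5 S2=43 S3=3 blocked=[1, 2, 3]
Op 8: conn=-7 S1=5 S2=43 S3=3 blocked=[1, 2, 3]
Op 9: conn=-14 S1=-2 S2=43 S3=3 blocked=[1, 2, 3]
Op 10: conn=16 S1=-2 S2=43 S3=3 blocked=[1]
Op 11: conn=3 S1=-2 S2=30 S3=3 blocked=[1]
Op 12: conn=3 S1=-2 S2=39 S3=3 blocked=[1]
Op 13: conn=29 S1=-2 S2=39 S3=3 blocked=[1]

Answer: S1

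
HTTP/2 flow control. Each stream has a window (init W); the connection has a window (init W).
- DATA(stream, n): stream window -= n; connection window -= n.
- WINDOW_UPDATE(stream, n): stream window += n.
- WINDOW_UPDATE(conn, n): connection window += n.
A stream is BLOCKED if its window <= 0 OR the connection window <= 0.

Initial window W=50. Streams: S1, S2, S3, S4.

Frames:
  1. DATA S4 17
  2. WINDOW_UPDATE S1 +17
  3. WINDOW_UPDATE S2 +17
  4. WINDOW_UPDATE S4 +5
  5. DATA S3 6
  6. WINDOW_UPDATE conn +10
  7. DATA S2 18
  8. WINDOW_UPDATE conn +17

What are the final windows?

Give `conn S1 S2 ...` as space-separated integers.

Op 1: conn=33 S1=50 S2=50 S3=50 S4=33 blocked=[]
Op 2: conn=33 S1=67 S2=50 S3=50 S4=33 blocked=[]
Op 3: conn=33 S1=67 S2=67 S3=50 S4=33 blocked=[]
Op 4: conn=33 S1=67 S2=67 S3=50 S4=38 blocked=[]
Op 5: conn=27 S1=67 S2=67 S3=44 S4=38 blocked=[]
Op 6: conn=37 S1=67 S2=67 S3=44 S4=38 blocked=[]
Op 7: conn=19 S1=67 S2=49 S3=44 S4=38 blocked=[]
Op 8: conn=36 S1=67 S2=49 S3=44 S4=38 blocked=[]

Answer: 36 67 49 44 38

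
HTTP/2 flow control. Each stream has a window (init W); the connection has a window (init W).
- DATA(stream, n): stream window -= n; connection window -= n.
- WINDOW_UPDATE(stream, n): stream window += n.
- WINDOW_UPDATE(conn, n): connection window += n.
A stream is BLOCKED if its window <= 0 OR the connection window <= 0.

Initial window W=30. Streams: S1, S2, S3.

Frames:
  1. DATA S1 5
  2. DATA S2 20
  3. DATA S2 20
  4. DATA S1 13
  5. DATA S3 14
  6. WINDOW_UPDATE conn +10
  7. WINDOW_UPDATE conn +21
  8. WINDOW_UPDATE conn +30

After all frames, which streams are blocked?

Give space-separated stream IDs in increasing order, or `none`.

Op 1: conn=25 S1=25 S2=30 S3=30 blocked=[]
Op 2: conn=5 S1=25 S2=10 S3=30 blocked=[]
Op 3: conn=-15 S1=25 S2=-10 S3=30 blocked=[1, 2, 3]
Op 4: conn=-28 S1=12 S2=-10 S3=30 blocked=[1, 2, 3]
Op 5: conn=-42 S1=12 S2=-10 S3=16 blocked=[1, 2, 3]
Op 6: conn=-32 S1=12 S2=-10 S3=16 blocked=[1, 2, 3]
Op 7: conn=-11 S1=12 S2=-10 S3=16 blocked=[1, 2, 3]
Op 8: conn=19 S1=12 S2=-10 S3=16 blocked=[2]

Answer: S2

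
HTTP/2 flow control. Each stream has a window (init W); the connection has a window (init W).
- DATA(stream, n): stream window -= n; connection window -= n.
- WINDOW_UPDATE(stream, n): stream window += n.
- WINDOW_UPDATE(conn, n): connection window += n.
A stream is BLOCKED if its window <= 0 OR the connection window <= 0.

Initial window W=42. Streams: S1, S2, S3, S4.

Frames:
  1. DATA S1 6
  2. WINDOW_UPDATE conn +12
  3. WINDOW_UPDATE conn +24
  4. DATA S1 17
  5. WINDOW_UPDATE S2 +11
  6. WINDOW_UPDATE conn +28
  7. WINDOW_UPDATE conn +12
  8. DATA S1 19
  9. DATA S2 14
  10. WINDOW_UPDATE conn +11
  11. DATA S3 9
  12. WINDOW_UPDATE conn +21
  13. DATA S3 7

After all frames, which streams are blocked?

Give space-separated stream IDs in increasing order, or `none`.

Answer: S1

Derivation:
Op 1: conn=36 S1=36 S2=42 S3=42 S4=42 blocked=[]
Op 2: conn=48 S1=36 S2=42 S3=42 S4=42 blocked=[]
Op 3: conn=72 S1=36 S2=42 S3=42 S4=42 blocked=[]
Op 4: conn=55 S1=19 S2=42 S3=42 S4=42 blocked=[]
Op 5: conn=55 S1=19 S2=53 S3=42 S4=42 blocked=[]
Op 6: conn=83 S1=19 S2=53 S3=42 S4=42 blocked=[]
Op 7: conn=95 S1=19 S2=53 S3=42 S4=42 blocked=[]
Op 8: conn=76 S1=0 S2=53 S3=42 S4=42 blocked=[1]
Op 9: conn=62 S1=0 S2=39 S3=42 S4=42 blocked=[1]
Op 10: conn=73 S1=0 S2=39 S3=42 S4=42 blocked=[1]
Op 11: conn=64 S1=0 S2=39 S3=33 S4=42 blocked=[1]
Op 12: conn=85 S1=0 S2=39 S3=33 S4=42 blocked=[1]
Op 13: conn=78 S1=0 S2=39 S3=26 S4=42 blocked=[1]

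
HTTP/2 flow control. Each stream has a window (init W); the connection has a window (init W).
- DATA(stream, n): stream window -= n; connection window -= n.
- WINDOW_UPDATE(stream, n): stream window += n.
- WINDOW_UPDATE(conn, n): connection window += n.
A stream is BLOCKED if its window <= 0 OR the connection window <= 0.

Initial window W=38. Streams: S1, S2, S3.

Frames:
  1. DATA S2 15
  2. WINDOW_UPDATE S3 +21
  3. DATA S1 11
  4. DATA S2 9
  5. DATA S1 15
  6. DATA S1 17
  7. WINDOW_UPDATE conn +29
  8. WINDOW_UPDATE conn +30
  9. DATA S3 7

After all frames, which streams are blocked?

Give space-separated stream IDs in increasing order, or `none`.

Op 1: conn=23 S1=38 S2=23 S3=38 blocked=[]
Op 2: conn=23 S1=38 S2=23 S3=59 blocked=[]
Op 3: conn=12 S1=27 S2=23 S3=59 blocked=[]
Op 4: conn=3 S1=27 S2=14 S3=59 blocked=[]
Op 5: conn=-12 S1=12 S2=14 S3=59 blocked=[1, 2, 3]
Op 6: conn=-29 S1=-5 S2=14 S3=59 blocked=[1, 2, 3]
Op 7: conn=0 S1=-5 S2=14 S3=59 blocked=[1, 2, 3]
Op 8: conn=30 S1=-5 S2=14 S3=59 blocked=[1]
Op 9: conn=23 S1=-5 S2=14 S3=52 blocked=[1]

Answer: S1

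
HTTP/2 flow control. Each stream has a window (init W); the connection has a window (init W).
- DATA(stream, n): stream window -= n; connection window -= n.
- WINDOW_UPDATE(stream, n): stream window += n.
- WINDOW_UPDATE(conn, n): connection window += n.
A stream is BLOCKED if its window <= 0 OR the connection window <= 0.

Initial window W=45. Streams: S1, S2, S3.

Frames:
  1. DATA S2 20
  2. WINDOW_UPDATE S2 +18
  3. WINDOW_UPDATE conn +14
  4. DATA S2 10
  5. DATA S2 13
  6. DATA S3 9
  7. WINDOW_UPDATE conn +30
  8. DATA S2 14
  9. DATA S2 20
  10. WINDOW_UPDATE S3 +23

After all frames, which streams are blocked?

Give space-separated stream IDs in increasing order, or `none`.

Answer: S2

Derivation:
Op 1: conn=25 S1=45 S2=25 S3=45 blocked=[]
Op 2: conn=25 S1=45 S2=43 S3=45 blocked=[]
Op 3: conn=39 S1=45 S2=43 S3=45 blocked=[]
Op 4: conn=29 S1=45 S2=33 S3=45 blocked=[]
Op 5: conn=16 S1=45 S2=20 S3=45 blocked=[]
Op 6: conn=7 S1=45 S2=20 S3=36 blocked=[]
Op 7: conn=37 S1=45 S2=20 S3=36 blocked=[]
Op 8: conn=23 S1=45 S2=6 S3=36 blocked=[]
Op 9: conn=3 S1=45 S2=-14 S3=36 blocked=[2]
Op 10: conn=3 S1=45 S2=-14 S3=59 blocked=[2]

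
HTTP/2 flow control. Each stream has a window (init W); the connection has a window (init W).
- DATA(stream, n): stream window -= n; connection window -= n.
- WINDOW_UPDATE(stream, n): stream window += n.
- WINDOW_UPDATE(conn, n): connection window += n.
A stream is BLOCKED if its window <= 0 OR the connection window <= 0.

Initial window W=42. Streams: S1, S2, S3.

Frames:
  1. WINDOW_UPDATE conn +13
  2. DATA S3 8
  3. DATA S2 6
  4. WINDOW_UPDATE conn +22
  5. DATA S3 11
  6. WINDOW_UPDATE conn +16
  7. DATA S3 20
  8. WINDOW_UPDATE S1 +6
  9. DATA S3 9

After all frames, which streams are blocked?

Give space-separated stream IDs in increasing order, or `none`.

Op 1: conn=55 S1=42 S2=42 S3=42 blocked=[]
Op 2: conn=47 S1=42 S2=42 S3=34 blocked=[]
Op 3: conn=41 S1=42 S2=36 S3=34 blocked=[]
Op 4: conn=63 S1=42 S2=36 S3=34 blocked=[]
Op 5: conn=52 S1=42 S2=36 S3=23 blocked=[]
Op 6: conn=68 S1=42 S2=36 S3=23 blocked=[]
Op 7: conn=48 S1=42 S2=36 S3=3 blocked=[]
Op 8: conn=48 S1=48 S2=36 S3=3 blocked=[]
Op 9: conn=39 S1=48 S2=36 S3=-6 blocked=[3]

Answer: S3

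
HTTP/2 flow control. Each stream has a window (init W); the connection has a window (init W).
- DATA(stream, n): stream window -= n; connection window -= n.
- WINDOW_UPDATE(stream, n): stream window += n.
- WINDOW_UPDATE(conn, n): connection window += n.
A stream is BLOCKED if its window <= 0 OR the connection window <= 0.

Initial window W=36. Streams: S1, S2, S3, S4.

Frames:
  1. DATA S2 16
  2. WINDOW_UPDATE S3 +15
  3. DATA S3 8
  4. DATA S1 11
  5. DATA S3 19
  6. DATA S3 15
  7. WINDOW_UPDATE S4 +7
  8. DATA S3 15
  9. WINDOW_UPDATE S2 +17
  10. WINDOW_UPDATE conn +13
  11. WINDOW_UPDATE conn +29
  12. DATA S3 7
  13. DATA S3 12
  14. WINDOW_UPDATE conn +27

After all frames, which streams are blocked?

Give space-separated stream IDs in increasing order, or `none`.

Op 1: conn=20 S1=36 S2=20 S3=36 S4=36 blocked=[]
Op 2: conn=20 S1=36 S2=20 S3=51 S4=36 blocked=[]
Op 3: conn=12 S1=36 S2=20 S3=43 S4=36 blocked=[]
Op 4: conn=1 S1=25 S2=20 S3=43 S4=36 blocked=[]
Op 5: conn=-18 S1=25 S2=20 S3=24 S4=36 blocked=[1, 2, 3, 4]
Op 6: conn=-33 S1=25 S2=20 S3=9 S4=36 blocked=[1, 2, 3, 4]
Op 7: conn=-33 S1=25 S2=20 S3=9 S4=43 blocked=[1, 2, 3, 4]
Op 8: conn=-48 S1=25 S2=20 S3=-6 S4=43 blocked=[1, 2, 3, 4]
Op 9: conn=-48 S1=25 S2=37 S3=-6 S4=43 blocked=[1, 2, 3, 4]
Op 10: conn=-35 S1=25 S2=37 S3=-6 S4=43 blocked=[1, 2, 3, 4]
Op 11: conn=-6 S1=25 S2=37 S3=-6 S4=43 blocked=[1, 2, 3, 4]
Op 12: conn=-13 S1=25 S2=37 S3=-13 S4=43 blocked=[1, 2, 3, 4]
Op 13: conn=-25 S1=25 S2=37 S3=-25 S4=43 blocked=[1, 2, 3, 4]
Op 14: conn=2 S1=25 S2=37 S3=-25 S4=43 blocked=[3]

Answer: S3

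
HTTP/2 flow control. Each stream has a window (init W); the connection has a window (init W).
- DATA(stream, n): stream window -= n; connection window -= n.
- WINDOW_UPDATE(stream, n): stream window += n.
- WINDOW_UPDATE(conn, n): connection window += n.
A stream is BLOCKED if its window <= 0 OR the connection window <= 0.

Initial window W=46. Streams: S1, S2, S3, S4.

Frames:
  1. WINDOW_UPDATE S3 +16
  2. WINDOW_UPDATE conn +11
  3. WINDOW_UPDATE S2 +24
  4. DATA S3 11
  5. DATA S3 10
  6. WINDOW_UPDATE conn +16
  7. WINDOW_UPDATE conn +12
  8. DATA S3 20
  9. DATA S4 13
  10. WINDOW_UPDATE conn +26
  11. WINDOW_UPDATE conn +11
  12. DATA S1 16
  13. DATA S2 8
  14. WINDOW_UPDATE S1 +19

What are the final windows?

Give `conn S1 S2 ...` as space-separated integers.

Op 1: conn=46 S1=46 S2=46 S3=62 S4=46 blocked=[]
Op 2: conn=57 S1=46 S2=46 S3=62 S4=46 blocked=[]
Op 3: conn=57 S1=46 S2=70 S3=62 S4=46 blocked=[]
Op 4: conn=46 S1=46 S2=70 S3=51 S4=46 blocked=[]
Op 5: conn=36 S1=46 S2=70 S3=41 S4=46 blocked=[]
Op 6: conn=52 S1=46 S2=70 S3=41 S4=46 blocked=[]
Op 7: conn=64 S1=46 S2=70 S3=41 S4=46 blocked=[]
Op 8: conn=44 S1=46 S2=70 S3=21 S4=46 blocked=[]
Op 9: conn=31 S1=46 S2=70 S3=21 S4=33 blocked=[]
Op 10: conn=57 S1=46 S2=70 S3=21 S4=33 blocked=[]
Op 11: conn=68 S1=46 S2=70 S3=21 S4=33 blocked=[]
Op 12: conn=52 S1=30 S2=70 S3=21 S4=33 blocked=[]
Op 13: conn=44 S1=30 S2=62 S3=21 S4=33 blocked=[]
Op 14: conn=44 S1=49 S2=62 S3=21 S4=33 blocked=[]

Answer: 44 49 62 21 33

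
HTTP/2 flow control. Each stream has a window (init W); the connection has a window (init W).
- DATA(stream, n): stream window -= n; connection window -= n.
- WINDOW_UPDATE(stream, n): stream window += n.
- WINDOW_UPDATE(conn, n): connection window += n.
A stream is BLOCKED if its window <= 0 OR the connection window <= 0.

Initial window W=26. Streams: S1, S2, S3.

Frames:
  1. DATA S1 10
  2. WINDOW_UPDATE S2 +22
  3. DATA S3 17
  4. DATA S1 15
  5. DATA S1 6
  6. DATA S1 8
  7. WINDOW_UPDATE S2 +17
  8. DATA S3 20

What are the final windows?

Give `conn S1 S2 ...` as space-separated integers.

Answer: -50 -13 65 -11

Derivation:
Op 1: conn=16 S1=16 S2=26 S3=26 blocked=[]
Op 2: conn=16 S1=16 S2=48 S3=26 blocked=[]
Op 3: conn=-1 S1=16 S2=48 S3=9 blocked=[1, 2, 3]
Op 4: conn=-16 S1=1 S2=48 S3=9 blocked=[1, 2, 3]
Op 5: conn=-22 S1=-5 S2=48 S3=9 blocked=[1, 2, 3]
Op 6: conn=-30 S1=-13 S2=48 S3=9 blocked=[1, 2, 3]
Op 7: conn=-30 S1=-13 S2=65 S3=9 blocked=[1, 2, 3]
Op 8: conn=-50 S1=-13 S2=65 S3=-11 blocked=[1, 2, 3]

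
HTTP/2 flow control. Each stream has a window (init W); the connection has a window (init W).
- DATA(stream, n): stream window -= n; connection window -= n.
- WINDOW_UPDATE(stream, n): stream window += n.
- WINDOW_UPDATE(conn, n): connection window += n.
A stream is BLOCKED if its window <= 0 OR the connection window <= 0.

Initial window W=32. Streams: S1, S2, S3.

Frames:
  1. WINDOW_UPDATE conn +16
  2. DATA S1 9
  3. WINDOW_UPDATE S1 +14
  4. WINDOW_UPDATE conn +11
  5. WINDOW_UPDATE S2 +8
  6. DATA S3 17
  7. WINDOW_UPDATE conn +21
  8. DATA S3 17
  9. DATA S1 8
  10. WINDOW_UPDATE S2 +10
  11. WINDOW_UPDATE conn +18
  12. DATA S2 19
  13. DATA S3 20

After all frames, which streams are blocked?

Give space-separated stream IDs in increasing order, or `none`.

Op 1: conn=48 S1=32 S2=32 S3=32 blocked=[]
Op 2: conn=39 S1=23 S2=32 S3=32 blocked=[]
Op 3: conn=39 S1=37 S2=32 S3=32 blocked=[]
Op 4: conn=50 S1=37 S2=32 S3=32 blocked=[]
Op 5: conn=50 S1=37 S2=40 S3=32 blocked=[]
Op 6: conn=33 S1=37 S2=40 S3=15 blocked=[]
Op 7: conn=54 S1=37 S2=40 S3=15 blocked=[]
Op 8: conn=37 S1=37 S2=40 S3=-2 blocked=[3]
Op 9: conn=29 S1=29 S2=40 S3=-2 blocked=[3]
Op 10: conn=29 S1=29 S2=50 S3=-2 blocked=[3]
Op 11: conn=47 S1=29 S2=50 S3=-2 blocked=[3]
Op 12: conn=28 S1=29 S2=31 S3=-2 blocked=[3]
Op 13: conn=8 S1=29 S2=31 S3=-22 blocked=[3]

Answer: S3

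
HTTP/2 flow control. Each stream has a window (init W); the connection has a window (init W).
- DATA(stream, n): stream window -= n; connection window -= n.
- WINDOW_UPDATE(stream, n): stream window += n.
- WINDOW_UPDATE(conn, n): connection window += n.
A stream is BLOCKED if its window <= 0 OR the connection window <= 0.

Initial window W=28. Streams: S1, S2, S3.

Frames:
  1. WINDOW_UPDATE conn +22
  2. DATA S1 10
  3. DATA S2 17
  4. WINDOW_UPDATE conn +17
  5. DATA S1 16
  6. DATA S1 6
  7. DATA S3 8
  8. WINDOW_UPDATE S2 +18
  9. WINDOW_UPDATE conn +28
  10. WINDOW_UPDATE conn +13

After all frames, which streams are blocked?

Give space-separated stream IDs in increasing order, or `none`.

Op 1: conn=50 S1=28 S2=28 S3=28 blocked=[]
Op 2: conn=40 S1=18 S2=28 S3=28 blocked=[]
Op 3: conn=23 S1=18 S2=11 S3=28 blocked=[]
Op 4: conn=40 S1=18 S2=11 S3=28 blocked=[]
Op 5: conn=24 S1=2 S2=11 S3=28 blocked=[]
Op 6: conn=18 S1=-4 S2=11 S3=28 blocked=[1]
Op 7: conn=10 S1=-4 S2=11 S3=20 blocked=[1]
Op 8: conn=10 S1=-4 S2=29 S3=20 blocked=[1]
Op 9: conn=38 S1=-4 S2=29 S3=20 blocked=[1]
Op 10: conn=51 S1=-4 S2=29 S3=20 blocked=[1]

Answer: S1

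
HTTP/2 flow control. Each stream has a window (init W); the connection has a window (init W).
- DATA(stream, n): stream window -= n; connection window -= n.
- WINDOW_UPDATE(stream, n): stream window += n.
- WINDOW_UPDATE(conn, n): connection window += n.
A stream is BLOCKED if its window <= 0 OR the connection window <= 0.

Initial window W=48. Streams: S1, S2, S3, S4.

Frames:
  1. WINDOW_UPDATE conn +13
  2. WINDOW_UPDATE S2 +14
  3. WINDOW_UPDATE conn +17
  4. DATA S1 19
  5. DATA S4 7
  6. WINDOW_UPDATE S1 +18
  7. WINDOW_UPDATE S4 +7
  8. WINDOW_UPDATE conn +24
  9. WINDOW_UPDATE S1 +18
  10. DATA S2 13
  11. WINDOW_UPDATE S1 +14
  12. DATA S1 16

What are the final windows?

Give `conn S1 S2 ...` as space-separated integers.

Op 1: conn=61 S1=48 S2=48 S3=48 S4=48 blocked=[]
Op 2: conn=61 S1=48 S2=62 S3=48 S4=48 blocked=[]
Op 3: conn=78 S1=48 S2=62 S3=48 S4=48 blocked=[]
Op 4: conn=59 S1=29 S2=62 S3=48 S4=48 blocked=[]
Op 5: conn=52 S1=29 S2=62 S3=48 S4=41 blocked=[]
Op 6: conn=52 S1=47 S2=62 S3=48 S4=41 blocked=[]
Op 7: conn=52 S1=47 S2=62 S3=48 S4=48 blocked=[]
Op 8: conn=76 S1=47 S2=62 S3=48 S4=48 blocked=[]
Op 9: conn=76 S1=65 S2=62 S3=48 S4=48 blocked=[]
Op 10: conn=63 S1=65 S2=49 S3=48 S4=48 blocked=[]
Op 11: conn=63 S1=79 S2=49 S3=48 S4=48 blocked=[]
Op 12: conn=47 S1=63 S2=49 S3=48 S4=48 blocked=[]

Answer: 47 63 49 48 48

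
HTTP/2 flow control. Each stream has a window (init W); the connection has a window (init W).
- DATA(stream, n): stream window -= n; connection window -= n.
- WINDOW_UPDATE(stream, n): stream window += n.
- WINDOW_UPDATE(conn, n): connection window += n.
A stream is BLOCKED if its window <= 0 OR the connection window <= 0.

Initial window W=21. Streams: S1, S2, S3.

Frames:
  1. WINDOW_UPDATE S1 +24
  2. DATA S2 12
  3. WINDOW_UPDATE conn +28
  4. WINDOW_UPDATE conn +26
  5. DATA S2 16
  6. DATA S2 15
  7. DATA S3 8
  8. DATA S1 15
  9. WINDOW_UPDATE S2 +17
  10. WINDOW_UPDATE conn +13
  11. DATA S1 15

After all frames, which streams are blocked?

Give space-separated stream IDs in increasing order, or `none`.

Answer: S2

Derivation:
Op 1: conn=21 S1=45 S2=21 S3=21 blocked=[]
Op 2: conn=9 S1=45 S2=9 S3=21 blocked=[]
Op 3: conn=37 S1=45 S2=9 S3=21 blocked=[]
Op 4: conn=63 S1=45 S2=9 S3=21 blocked=[]
Op 5: conn=47 S1=45 S2=-7 S3=21 blocked=[2]
Op 6: conn=32 S1=45 S2=-22 S3=21 blocked=[2]
Op 7: conn=24 S1=45 S2=-22 S3=13 blocked=[2]
Op 8: conn=9 S1=30 S2=-22 S3=13 blocked=[2]
Op 9: conn=9 S1=30 S2=-5 S3=13 blocked=[2]
Op 10: conn=22 S1=30 S2=-5 S3=13 blocked=[2]
Op 11: conn=7 S1=15 S2=-5 S3=13 blocked=[2]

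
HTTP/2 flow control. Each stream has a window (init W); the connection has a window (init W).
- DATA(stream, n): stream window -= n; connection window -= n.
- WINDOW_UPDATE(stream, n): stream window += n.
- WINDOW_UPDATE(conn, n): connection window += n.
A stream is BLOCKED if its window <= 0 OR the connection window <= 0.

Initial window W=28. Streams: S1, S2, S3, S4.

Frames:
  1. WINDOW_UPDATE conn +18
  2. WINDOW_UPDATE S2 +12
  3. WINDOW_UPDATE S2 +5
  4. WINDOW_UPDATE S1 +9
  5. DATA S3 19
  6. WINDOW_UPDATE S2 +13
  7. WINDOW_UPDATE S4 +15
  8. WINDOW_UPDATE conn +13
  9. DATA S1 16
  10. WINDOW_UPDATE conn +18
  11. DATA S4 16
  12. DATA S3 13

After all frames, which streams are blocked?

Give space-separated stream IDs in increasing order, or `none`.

Answer: S3

Derivation:
Op 1: conn=46 S1=28 S2=28 S3=28 S4=28 blocked=[]
Op 2: conn=46 S1=28 S2=40 S3=28 S4=28 blocked=[]
Op 3: conn=46 S1=28 S2=45 S3=28 S4=28 blocked=[]
Op 4: conn=46 S1=37 S2=45 S3=28 S4=28 blocked=[]
Op 5: conn=27 S1=37 S2=45 S3=9 S4=28 blocked=[]
Op 6: conn=27 S1=37 S2=58 S3=9 S4=28 blocked=[]
Op 7: conn=27 S1=37 S2=58 S3=9 S4=43 blocked=[]
Op 8: conn=40 S1=37 S2=58 S3=9 S4=43 blocked=[]
Op 9: conn=24 S1=21 S2=58 S3=9 S4=43 blocked=[]
Op 10: conn=42 S1=21 S2=58 S3=9 S4=43 blocked=[]
Op 11: conn=26 S1=21 S2=58 S3=9 S4=27 blocked=[]
Op 12: conn=13 S1=21 S2=58 S3=-4 S4=27 blocked=[3]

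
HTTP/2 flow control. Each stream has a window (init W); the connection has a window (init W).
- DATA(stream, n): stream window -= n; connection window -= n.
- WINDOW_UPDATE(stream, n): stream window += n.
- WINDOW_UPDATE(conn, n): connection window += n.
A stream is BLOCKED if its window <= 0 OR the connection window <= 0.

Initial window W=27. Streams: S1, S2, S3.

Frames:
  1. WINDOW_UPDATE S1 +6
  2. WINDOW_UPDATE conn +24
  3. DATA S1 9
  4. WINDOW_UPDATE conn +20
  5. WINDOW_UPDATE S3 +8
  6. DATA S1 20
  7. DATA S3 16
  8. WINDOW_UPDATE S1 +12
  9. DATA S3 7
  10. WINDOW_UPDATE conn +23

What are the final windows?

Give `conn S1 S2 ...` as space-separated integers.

Answer: 42 16 27 12

Derivation:
Op 1: conn=27 S1=33 S2=27 S3=27 blocked=[]
Op 2: conn=51 S1=33 S2=27 S3=27 blocked=[]
Op 3: conn=42 S1=24 S2=27 S3=27 blocked=[]
Op 4: conn=62 S1=24 S2=27 S3=27 blocked=[]
Op 5: conn=62 S1=24 S2=27 S3=35 blocked=[]
Op 6: conn=42 S1=4 S2=27 S3=35 blocked=[]
Op 7: conn=26 S1=4 S2=27 S3=19 blocked=[]
Op 8: conn=26 S1=16 S2=27 S3=19 blocked=[]
Op 9: conn=19 S1=16 S2=27 S3=12 blocked=[]
Op 10: conn=42 S1=16 S2=27 S3=12 blocked=[]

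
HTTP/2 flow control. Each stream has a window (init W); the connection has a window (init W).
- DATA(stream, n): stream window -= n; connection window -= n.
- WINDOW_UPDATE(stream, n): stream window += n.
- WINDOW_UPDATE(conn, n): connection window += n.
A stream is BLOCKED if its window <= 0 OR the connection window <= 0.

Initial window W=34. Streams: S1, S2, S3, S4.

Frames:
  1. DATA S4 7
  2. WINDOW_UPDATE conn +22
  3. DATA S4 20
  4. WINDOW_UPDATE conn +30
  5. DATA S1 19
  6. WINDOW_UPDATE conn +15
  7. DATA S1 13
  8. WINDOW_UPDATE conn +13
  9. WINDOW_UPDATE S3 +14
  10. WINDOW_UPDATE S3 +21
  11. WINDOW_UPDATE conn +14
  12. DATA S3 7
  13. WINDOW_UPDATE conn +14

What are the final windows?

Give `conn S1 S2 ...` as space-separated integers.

Op 1: conn=27 S1=34 S2=34 S3=34 S4=27 blocked=[]
Op 2: conn=49 S1=34 S2=34 S3=34 S4=27 blocked=[]
Op 3: conn=29 S1=34 S2=34 S3=34 S4=7 blocked=[]
Op 4: conn=59 S1=34 S2=34 S3=34 S4=7 blocked=[]
Op 5: conn=40 S1=15 S2=34 S3=34 S4=7 blocked=[]
Op 6: conn=55 S1=15 S2=34 S3=34 S4=7 blocked=[]
Op 7: conn=42 S1=2 S2=34 S3=34 S4=7 blocked=[]
Op 8: conn=55 S1=2 S2=34 S3=34 S4=7 blocked=[]
Op 9: conn=55 S1=2 S2=34 S3=48 S4=7 blocked=[]
Op 10: conn=55 S1=2 S2=34 S3=69 S4=7 blocked=[]
Op 11: conn=69 S1=2 S2=34 S3=69 S4=7 blocked=[]
Op 12: conn=62 S1=2 S2=34 S3=62 S4=7 blocked=[]
Op 13: conn=76 S1=2 S2=34 S3=62 S4=7 blocked=[]

Answer: 76 2 34 62 7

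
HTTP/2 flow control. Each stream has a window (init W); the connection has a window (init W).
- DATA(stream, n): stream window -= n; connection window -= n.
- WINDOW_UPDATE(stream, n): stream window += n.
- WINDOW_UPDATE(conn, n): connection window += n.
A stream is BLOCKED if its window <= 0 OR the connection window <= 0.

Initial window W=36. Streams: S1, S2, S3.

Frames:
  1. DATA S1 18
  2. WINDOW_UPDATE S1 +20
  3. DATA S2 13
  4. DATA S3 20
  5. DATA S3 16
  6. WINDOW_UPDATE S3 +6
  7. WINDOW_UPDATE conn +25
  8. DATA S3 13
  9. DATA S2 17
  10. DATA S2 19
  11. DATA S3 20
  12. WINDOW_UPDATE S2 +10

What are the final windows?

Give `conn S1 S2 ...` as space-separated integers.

Answer: -75 38 -3 -27

Derivation:
Op 1: conn=18 S1=18 S2=36 S3=36 blocked=[]
Op 2: conn=18 S1=38 S2=36 S3=36 blocked=[]
Op 3: conn=5 S1=38 S2=23 S3=36 blocked=[]
Op 4: conn=-15 S1=38 S2=23 S3=16 blocked=[1, 2, 3]
Op 5: conn=-31 S1=38 S2=23 S3=0 blocked=[1, 2, 3]
Op 6: conn=-31 S1=38 S2=23 S3=6 blocked=[1, 2, 3]
Op 7: conn=-6 S1=38 S2=23 S3=6 blocked=[1, 2, 3]
Op 8: conn=-19 S1=38 S2=23 S3=-7 blocked=[1, 2, 3]
Op 9: conn=-36 S1=38 S2=6 S3=-7 blocked=[1, 2, 3]
Op 10: conn=-55 S1=38 S2=-13 S3=-7 blocked=[1, 2, 3]
Op 11: conn=-75 S1=38 S2=-13 S3=-27 blocked=[1, 2, 3]
Op 12: conn=-75 S1=38 S2=-3 S3=-27 blocked=[1, 2, 3]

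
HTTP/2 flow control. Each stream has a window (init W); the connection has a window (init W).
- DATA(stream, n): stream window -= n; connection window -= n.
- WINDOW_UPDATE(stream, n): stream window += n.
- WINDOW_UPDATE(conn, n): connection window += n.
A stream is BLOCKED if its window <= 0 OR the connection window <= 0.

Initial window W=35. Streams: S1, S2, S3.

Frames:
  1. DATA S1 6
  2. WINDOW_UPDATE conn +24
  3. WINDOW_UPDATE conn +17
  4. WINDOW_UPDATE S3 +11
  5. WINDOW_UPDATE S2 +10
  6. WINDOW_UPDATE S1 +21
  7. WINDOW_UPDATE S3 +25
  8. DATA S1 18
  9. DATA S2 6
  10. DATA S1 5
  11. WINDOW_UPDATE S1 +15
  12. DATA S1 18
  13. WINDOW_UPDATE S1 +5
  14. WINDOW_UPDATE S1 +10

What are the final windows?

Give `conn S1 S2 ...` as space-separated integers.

Op 1: conn=29 S1=29 S2=35 S3=35 blocked=[]
Op 2: conn=53 S1=29 S2=35 S3=35 blocked=[]
Op 3: conn=70 S1=29 S2=35 S3=35 blocked=[]
Op 4: conn=70 S1=29 S2=35 S3=46 blocked=[]
Op 5: conn=70 S1=29 S2=45 S3=46 blocked=[]
Op 6: conn=70 S1=50 S2=45 S3=46 blocked=[]
Op 7: conn=70 S1=50 S2=45 S3=71 blocked=[]
Op 8: conn=52 S1=32 S2=45 S3=71 blocked=[]
Op 9: conn=46 S1=32 S2=39 S3=71 blocked=[]
Op 10: conn=41 S1=27 S2=39 S3=71 blocked=[]
Op 11: conn=41 S1=42 S2=39 S3=71 blocked=[]
Op 12: conn=23 S1=24 S2=39 S3=71 blocked=[]
Op 13: conn=23 S1=29 S2=39 S3=71 blocked=[]
Op 14: conn=23 S1=39 S2=39 S3=71 blocked=[]

Answer: 23 39 39 71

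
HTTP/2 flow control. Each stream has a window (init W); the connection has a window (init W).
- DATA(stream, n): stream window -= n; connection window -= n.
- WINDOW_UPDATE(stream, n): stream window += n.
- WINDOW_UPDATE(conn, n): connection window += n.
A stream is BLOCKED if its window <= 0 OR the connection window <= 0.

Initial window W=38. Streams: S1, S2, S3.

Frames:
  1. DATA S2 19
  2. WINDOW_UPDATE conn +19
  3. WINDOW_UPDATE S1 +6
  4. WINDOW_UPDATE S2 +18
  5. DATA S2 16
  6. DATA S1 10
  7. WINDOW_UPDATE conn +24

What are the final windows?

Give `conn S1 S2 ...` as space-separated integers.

Answer: 36 34 21 38

Derivation:
Op 1: conn=19 S1=38 S2=19 S3=38 blocked=[]
Op 2: conn=38 S1=38 S2=19 S3=38 blocked=[]
Op 3: conn=38 S1=44 S2=19 S3=38 blocked=[]
Op 4: conn=38 S1=44 S2=37 S3=38 blocked=[]
Op 5: conn=22 S1=44 S2=21 S3=38 blocked=[]
Op 6: conn=12 S1=34 S2=21 S3=38 blocked=[]
Op 7: conn=36 S1=34 S2=21 S3=38 blocked=[]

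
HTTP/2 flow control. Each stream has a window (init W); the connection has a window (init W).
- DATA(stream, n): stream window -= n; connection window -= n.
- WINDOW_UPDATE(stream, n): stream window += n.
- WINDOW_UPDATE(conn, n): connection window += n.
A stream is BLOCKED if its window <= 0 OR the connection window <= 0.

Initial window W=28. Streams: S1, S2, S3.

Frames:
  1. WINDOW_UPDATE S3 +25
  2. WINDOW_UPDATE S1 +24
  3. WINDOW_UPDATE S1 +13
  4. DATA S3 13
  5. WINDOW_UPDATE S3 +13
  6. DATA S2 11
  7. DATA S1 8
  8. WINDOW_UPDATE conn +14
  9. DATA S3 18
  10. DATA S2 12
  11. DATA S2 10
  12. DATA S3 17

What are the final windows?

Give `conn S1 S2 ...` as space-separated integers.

Op 1: conn=28 S1=28 S2=28 S3=53 blocked=[]
Op 2: conn=28 S1=52 S2=28 S3=53 blocked=[]
Op 3: conn=28 S1=65 S2=28 S3=53 blocked=[]
Op 4: conn=15 S1=65 S2=28 S3=40 blocked=[]
Op 5: conn=15 S1=65 S2=28 S3=53 blocked=[]
Op 6: conn=4 S1=65 S2=17 S3=53 blocked=[]
Op 7: conn=-4 S1=57 S2=17 S3=53 blocked=[1, 2, 3]
Op 8: conn=10 S1=57 S2=17 S3=53 blocked=[]
Op 9: conn=-8 S1=57 S2=17 S3=35 blocked=[1, 2, 3]
Op 10: conn=-20 S1=57 S2=5 S3=35 blocked=[1, 2, 3]
Op 11: conn=-30 S1=57 S2=-5 S3=35 blocked=[1, 2, 3]
Op 12: conn=-47 S1=57 S2=-5 S3=18 blocked=[1, 2, 3]

Answer: -47 57 -5 18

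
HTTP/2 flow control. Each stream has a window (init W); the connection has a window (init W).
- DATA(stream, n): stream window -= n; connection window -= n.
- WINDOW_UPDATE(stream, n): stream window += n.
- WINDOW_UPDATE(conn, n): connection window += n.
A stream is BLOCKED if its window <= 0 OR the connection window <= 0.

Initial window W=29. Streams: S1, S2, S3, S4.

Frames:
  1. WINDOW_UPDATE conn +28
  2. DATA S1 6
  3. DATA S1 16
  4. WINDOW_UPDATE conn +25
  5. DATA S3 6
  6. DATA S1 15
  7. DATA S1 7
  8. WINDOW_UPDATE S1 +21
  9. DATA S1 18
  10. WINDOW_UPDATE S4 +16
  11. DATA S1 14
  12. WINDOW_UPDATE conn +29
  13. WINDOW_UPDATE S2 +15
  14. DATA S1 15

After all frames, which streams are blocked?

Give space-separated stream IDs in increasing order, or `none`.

Op 1: conn=57 S1=29 S2=29 S3=29 S4=29 blocked=[]
Op 2: conn=51 S1=23 S2=29 S3=29 S4=29 blocked=[]
Op 3: conn=35 S1=7 S2=29 S3=29 S4=29 blocked=[]
Op 4: conn=60 S1=7 S2=29 S3=29 S4=29 blocked=[]
Op 5: conn=54 S1=7 S2=29 S3=23 S4=29 blocked=[]
Op 6: conn=39 S1=-8 S2=29 S3=23 S4=29 blocked=[1]
Op 7: conn=32 S1=-15 S2=29 S3=23 S4=29 blocked=[1]
Op 8: conn=32 S1=6 S2=29 S3=23 S4=29 blocked=[]
Op 9: conn=14 S1=-12 S2=29 S3=23 S4=29 blocked=[1]
Op 10: conn=14 S1=-12 S2=29 S3=23 S4=45 blocked=[1]
Op 11: conn=0 S1=-26 S2=29 S3=23 S4=45 blocked=[1, 2, 3, 4]
Op 12: conn=29 S1=-26 S2=29 S3=23 S4=45 blocked=[1]
Op 13: conn=29 S1=-26 S2=44 S3=23 S4=45 blocked=[1]
Op 14: conn=14 S1=-41 S2=44 S3=23 S4=45 blocked=[1]

Answer: S1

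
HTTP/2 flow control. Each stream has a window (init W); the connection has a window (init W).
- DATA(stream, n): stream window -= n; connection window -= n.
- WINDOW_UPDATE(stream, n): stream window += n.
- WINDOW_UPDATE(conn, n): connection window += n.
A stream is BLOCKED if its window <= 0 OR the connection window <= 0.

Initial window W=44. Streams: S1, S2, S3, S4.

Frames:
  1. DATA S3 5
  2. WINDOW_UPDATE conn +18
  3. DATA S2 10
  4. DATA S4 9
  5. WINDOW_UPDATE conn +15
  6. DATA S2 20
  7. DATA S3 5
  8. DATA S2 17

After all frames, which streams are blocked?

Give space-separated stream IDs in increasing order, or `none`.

Answer: S2

Derivation:
Op 1: conn=39 S1=44 S2=44 S3=39 S4=44 blocked=[]
Op 2: conn=57 S1=44 S2=44 S3=39 S4=44 blocked=[]
Op 3: conn=47 S1=44 S2=34 S3=39 S4=44 blocked=[]
Op 4: conn=38 S1=44 S2=34 S3=39 S4=35 blocked=[]
Op 5: conn=53 S1=44 S2=34 S3=39 S4=35 blocked=[]
Op 6: conn=33 S1=44 S2=14 S3=39 S4=35 blocked=[]
Op 7: conn=28 S1=44 S2=14 S3=34 S4=35 blocked=[]
Op 8: conn=11 S1=44 S2=-3 S3=34 S4=35 blocked=[2]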